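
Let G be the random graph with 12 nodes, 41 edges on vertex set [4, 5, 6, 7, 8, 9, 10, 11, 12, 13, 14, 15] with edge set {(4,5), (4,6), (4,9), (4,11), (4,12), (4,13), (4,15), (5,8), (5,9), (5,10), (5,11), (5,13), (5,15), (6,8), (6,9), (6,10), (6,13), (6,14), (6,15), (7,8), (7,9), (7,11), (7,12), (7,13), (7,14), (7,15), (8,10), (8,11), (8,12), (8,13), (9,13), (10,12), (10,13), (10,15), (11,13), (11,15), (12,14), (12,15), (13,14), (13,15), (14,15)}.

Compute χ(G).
Clique number ω(G) = 5 (lower bound: χ ≥ ω).
The clique on [4, 5, 11, 13, 15] has size 5, forcing χ ≥ 5, and the coloring below uses 5 colors, so χ(G) = 5.
A valid 5-coloring: color 1: [12, 13]; color 2: [8, 9, 15]; color 3: [4, 7, 10]; color 4: [5, 6]; color 5: [11, 14].

χ(G) = 5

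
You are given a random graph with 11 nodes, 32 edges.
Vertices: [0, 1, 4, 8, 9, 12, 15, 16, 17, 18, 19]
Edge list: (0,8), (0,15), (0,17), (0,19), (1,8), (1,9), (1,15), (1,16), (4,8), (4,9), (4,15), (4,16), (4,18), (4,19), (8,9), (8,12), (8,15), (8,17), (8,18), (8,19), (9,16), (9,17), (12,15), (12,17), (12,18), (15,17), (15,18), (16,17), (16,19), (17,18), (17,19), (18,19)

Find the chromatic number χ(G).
Clique number ω(G) = 5 (lower bound: χ ≥ ω).
The clique on [8, 12, 15, 17, 18] has size 5, forcing χ ≥ 5, and the coloring below uses 5 colors, so χ(G) = 5.
A valid 5-coloring: color 1: [8, 16]; color 2: [1, 4, 17]; color 3: [9, 15, 19]; color 4: [0, 18]; color 5: [12].

χ(G) = 5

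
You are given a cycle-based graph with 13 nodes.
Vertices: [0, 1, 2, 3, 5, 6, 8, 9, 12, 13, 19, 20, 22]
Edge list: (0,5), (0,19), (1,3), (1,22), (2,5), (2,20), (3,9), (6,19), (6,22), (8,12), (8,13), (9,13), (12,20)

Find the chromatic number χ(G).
Clique number ω(G) = 2 (lower bound: χ ≥ ω).
Odd cycle [19, 0, 5, 2, 20, 12, 8, 13, 9, 3, 1, 22, 6] needs 3 colors (χ ≥ 3).
The coloring below uses 3 colors, so χ(G) = 3.
A valid 3-coloring: color 1: [5, 8, 9, 19, 20, 22]; color 2: [0, 2, 3, 6, 12, 13]; color 3: [1].

χ(G) = 3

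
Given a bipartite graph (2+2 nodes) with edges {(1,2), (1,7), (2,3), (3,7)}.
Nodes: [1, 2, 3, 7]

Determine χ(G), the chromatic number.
χ(G) = 2

Clique number ω(G) = 2 (lower bound: χ ≥ ω).
The graph is bipartite (no odd cycle), so 2 colors suffice: χ(G) = 2.
A valid 2-coloring: color 1: [2, 7]; color 2: [1, 3].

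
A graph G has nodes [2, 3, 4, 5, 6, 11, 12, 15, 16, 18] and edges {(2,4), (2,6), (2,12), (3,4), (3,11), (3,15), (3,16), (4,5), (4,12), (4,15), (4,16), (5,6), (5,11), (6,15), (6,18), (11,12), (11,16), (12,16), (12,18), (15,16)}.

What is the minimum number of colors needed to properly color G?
Clique number ω(G) = 4 (lower bound: χ ≥ ω).
The clique on [3, 4, 15, 16] has size 4, forcing χ ≥ 4, and the coloring below uses 4 colors, so χ(G) = 4.
A valid 4-coloring: color 1: [4, 6, 11]; color 2: [5, 12, 15]; color 3: [2, 16, 18]; color 4: [3].

χ(G) = 4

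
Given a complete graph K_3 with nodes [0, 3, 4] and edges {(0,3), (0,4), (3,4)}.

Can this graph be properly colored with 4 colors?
A valid 4-coloring: color 1: [4]; color 2: [0]; color 3: [3].
(χ(G) = 3 ≤ 4.)

Yes, G is 4-colorable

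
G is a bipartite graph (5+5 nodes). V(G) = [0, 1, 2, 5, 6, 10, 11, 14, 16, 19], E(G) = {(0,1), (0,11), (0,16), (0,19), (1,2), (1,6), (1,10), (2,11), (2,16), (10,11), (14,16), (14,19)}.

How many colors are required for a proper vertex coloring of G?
χ(G) = 2

Clique number ω(G) = 2 (lower bound: χ ≥ ω).
The graph is bipartite (no odd cycle), so 2 colors suffice: χ(G) = 2.
A valid 2-coloring: color 1: [0, 2, 5, 6, 10, 14]; color 2: [1, 11, 16, 19].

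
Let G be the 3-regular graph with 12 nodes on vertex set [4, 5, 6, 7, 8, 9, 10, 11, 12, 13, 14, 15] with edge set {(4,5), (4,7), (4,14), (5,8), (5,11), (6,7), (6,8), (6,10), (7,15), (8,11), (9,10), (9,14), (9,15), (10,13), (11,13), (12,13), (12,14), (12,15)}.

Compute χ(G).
Clique number ω(G) = 3 (lower bound: χ ≥ ω).
The clique on [5, 8, 11] has size 3, forcing χ ≥ 3, and the coloring below uses 3 colors, so χ(G) = 3.
A valid 3-coloring: color 1: [5, 7, 10, 14]; color 2: [4, 8, 13, 15]; color 3: [6, 9, 11, 12].

χ(G) = 3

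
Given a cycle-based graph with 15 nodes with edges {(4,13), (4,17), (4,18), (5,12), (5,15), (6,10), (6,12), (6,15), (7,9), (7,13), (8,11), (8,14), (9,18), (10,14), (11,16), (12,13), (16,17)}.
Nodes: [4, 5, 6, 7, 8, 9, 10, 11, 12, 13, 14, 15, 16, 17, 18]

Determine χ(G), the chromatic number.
χ(G) = 3

Clique number ω(G) = 2 (lower bound: χ ≥ ω).
Odd cycle [9, 7, 13, 4, 18] needs 3 colors (χ ≥ 3).
The coloring below uses 3 colors, so χ(G) = 3.
A valid 3-coloring: color 1: [4, 8, 9, 10, 12, 15, 16]; color 2: [5, 6, 11, 13, 14, 17, 18]; color 3: [7].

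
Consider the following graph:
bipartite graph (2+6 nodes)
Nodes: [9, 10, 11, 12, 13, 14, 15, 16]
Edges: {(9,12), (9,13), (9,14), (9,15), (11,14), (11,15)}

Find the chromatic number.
χ(G) = 2

Clique number ω(G) = 2 (lower bound: χ ≥ ω).
The graph is bipartite (no odd cycle), so 2 colors suffice: χ(G) = 2.
A valid 2-coloring: color 1: [9, 10, 11, 16]; color 2: [12, 13, 14, 15].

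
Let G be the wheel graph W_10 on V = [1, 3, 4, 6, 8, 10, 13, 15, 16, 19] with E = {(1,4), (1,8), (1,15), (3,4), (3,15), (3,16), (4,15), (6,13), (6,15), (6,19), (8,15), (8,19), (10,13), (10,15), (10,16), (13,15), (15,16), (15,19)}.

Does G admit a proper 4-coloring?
Yes, G is 4-colorable

A valid 4-coloring: color 1: [15]; color 2: [4, 6, 8, 10]; color 3: [1, 3, 13, 19]; color 4: [16].
(χ(G) = 4 ≤ 4.)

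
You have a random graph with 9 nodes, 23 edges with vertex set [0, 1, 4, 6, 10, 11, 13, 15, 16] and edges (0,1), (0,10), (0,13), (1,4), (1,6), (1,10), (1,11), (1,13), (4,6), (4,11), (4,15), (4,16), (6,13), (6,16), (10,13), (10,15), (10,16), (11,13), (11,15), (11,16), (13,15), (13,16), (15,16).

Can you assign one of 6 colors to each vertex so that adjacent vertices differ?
A valid 6-coloring: color 1: [4, 13]; color 2: [1, 16]; color 3: [6, 10, 11]; color 4: [0, 15].
(χ(G) = 4 ≤ 6.)

Yes, G is 6-colorable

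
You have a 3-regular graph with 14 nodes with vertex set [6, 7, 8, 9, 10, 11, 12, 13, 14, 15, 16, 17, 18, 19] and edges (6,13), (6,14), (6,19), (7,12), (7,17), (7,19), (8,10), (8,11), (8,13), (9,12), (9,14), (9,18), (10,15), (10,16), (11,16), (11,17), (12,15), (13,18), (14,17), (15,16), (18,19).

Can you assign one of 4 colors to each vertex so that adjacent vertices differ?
Yes, G is 4-colorable

A valid 4-coloring: color 1: [6, 8, 12, 16, 17, 18]; color 2: [7, 9, 10, 11, 13]; color 3: [14, 15, 19].
(χ(G) = 3 ≤ 4.)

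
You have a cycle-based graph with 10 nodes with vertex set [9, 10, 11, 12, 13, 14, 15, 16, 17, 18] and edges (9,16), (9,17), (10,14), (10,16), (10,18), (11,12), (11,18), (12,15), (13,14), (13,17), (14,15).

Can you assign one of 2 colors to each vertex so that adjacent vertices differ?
Yes, G is 2-colorable

A valid 2-coloring: color 1: [12, 14, 16, 17, 18]; color 2: [9, 10, 11, 13, 15].
(χ(G) = 2 ≤ 2.)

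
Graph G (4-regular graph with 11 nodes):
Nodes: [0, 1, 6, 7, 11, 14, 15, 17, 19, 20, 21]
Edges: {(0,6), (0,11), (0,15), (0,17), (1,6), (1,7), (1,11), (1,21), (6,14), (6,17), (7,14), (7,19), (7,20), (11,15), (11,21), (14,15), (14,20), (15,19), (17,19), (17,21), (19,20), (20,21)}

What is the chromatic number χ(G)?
χ(G) = 3

Clique number ω(G) = 3 (lower bound: χ ≥ ω).
The clique on [0, 6, 17] has size 3, forcing χ ≥ 3, and the coloring below uses 3 colors, so χ(G) = 3.
A valid 3-coloring: color 1: [6, 7, 11]; color 2: [1, 15, 17, 20]; color 3: [0, 14, 19, 21].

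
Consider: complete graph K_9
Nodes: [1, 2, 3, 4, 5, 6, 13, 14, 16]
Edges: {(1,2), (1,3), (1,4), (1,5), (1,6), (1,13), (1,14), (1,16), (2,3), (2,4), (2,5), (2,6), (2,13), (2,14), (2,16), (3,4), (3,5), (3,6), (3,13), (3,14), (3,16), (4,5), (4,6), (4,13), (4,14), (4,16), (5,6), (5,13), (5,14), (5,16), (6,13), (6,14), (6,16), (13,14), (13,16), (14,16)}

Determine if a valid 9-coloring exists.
A valid 9-coloring: color 1: [6]; color 2: [14]; color 3: [1]; color 4: [3]; color 5: [5]; color 6: [16]; color 7: [13]; color 8: [2]; color 9: [4].
(χ(G) = 9 ≤ 9.)

Yes, G is 9-colorable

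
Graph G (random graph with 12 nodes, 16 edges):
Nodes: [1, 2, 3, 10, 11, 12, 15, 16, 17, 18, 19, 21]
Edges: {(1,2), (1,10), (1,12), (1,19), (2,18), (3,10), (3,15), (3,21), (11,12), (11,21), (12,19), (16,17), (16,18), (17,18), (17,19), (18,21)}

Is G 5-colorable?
A valid 5-coloring: color 1: [3, 11, 18, 19]; color 2: [1, 15, 17, 21]; color 3: [2, 10, 12, 16].
(χ(G) = 3 ≤ 5.)

Yes, G is 5-colorable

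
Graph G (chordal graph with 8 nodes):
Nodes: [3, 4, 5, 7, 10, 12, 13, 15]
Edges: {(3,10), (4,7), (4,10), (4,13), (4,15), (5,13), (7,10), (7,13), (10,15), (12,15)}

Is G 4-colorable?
A valid 4-coloring: color 1: [10, 12, 13]; color 2: [3, 4, 5]; color 3: [7, 15].
(χ(G) = 3 ≤ 4.)

Yes, G is 4-colorable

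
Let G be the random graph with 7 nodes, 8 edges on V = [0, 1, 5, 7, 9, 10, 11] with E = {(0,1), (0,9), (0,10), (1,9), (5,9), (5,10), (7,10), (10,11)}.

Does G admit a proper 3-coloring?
Yes, G is 3-colorable

A valid 3-coloring: color 1: [9, 10]; color 2: [0, 5, 7, 11]; color 3: [1].
(χ(G) = 3 ≤ 3.)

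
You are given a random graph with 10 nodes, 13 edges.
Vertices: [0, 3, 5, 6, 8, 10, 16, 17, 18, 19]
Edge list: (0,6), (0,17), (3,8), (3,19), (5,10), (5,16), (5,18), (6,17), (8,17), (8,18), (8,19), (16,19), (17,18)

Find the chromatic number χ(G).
χ(G) = 3

Clique number ω(G) = 3 (lower bound: χ ≥ ω).
The clique on [0, 6, 17] has size 3, forcing χ ≥ 3, and the coloring below uses 3 colors, so χ(G) = 3.
A valid 3-coloring: color 1: [0, 5, 8]; color 2: [10, 17, 19]; color 3: [3, 6, 16, 18].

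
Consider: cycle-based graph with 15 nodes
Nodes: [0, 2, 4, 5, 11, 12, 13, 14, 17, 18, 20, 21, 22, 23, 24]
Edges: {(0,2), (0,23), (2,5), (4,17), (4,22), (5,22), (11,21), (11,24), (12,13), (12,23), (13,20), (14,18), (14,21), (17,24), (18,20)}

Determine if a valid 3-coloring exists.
Yes, G is 3-colorable

A valid 3-coloring: color 1: [0, 11, 12, 14, 17, 20, 22]; color 2: [4, 5, 13, 18, 21, 23, 24]; color 3: [2].
(χ(G) = 3 ≤ 3.)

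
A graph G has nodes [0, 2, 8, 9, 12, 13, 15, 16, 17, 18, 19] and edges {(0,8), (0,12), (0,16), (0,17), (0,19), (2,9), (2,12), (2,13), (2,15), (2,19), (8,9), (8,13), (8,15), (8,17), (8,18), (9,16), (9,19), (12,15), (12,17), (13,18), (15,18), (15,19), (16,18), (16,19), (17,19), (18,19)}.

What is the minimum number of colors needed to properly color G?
Clique number ω(G) = 3 (lower bound: χ ≥ ω).
Odd cycle [2, 15, 18, 16, 9] needs 3 colors (χ ≥ 3).
Vertex 19 is adjacent to every vertex of [2, 9, 15, 16, 18], which already need 3 colors among themselves, so 19 needs a new color (χ ≥ 4).
The coloring below uses 4 colors, so χ(G) = 4.
A valid 4-coloring: color 1: [8, 12, 19]; color 2: [0, 9, 18]; color 3: [2, 16, 17]; color 4: [13, 15].

χ(G) = 4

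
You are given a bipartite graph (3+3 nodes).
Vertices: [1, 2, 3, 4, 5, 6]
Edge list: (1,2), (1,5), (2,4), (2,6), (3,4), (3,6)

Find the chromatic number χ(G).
Clique number ω(G) = 2 (lower bound: χ ≥ ω).
The graph is bipartite (no odd cycle), so 2 colors suffice: χ(G) = 2.
A valid 2-coloring: color 1: [2, 3, 5]; color 2: [1, 4, 6].

χ(G) = 2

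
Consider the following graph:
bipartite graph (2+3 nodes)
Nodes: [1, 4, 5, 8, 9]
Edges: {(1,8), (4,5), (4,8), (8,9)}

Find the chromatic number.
Clique number ω(G) = 2 (lower bound: χ ≥ ω).
The graph is bipartite (no odd cycle), so 2 colors suffice: χ(G) = 2.
A valid 2-coloring: color 1: [5, 8]; color 2: [1, 4, 9].

χ(G) = 2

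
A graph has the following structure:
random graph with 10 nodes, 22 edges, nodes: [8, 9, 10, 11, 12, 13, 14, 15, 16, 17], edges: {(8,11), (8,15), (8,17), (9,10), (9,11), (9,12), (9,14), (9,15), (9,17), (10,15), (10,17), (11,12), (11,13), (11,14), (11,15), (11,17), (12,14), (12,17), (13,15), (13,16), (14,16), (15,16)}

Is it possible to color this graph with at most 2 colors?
The clique on vertices [9, 11, 12, 17] has size 4 > 2, so it alone needs 4 colors.

No, G is not 2-colorable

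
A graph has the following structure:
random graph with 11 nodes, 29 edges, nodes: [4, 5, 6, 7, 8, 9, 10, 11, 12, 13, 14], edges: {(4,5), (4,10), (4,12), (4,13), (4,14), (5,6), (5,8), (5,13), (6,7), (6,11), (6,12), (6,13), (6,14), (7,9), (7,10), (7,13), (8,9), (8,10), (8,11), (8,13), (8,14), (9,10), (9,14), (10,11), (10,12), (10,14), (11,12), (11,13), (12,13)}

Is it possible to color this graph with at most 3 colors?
The clique on vertices [8, 9, 10, 14] has size 4 > 3, so it alone needs 4 colors.

No, G is not 3-colorable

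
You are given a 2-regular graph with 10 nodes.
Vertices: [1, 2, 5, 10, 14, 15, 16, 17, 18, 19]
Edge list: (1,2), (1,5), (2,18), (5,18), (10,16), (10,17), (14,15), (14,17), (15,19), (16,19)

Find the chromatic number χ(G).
Clique number ω(G) = 2 (lower bound: χ ≥ ω).
The graph is bipartite (no odd cycle), so 2 colors suffice: χ(G) = 2.
A valid 2-coloring: color 1: [1, 15, 16, 17, 18]; color 2: [2, 5, 10, 14, 19].

χ(G) = 2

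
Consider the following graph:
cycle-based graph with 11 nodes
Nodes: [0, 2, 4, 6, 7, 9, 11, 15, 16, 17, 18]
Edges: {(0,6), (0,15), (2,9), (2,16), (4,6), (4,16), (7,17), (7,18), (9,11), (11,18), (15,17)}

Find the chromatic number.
χ(G) = 3

Clique number ω(G) = 2 (lower bound: χ ≥ ω).
Odd cycle [18, 7, 17, 15, 0, 6, 4, 16, 2, 9, 11] needs 3 colors (χ ≥ 3).
The coloring below uses 3 colors, so χ(G) = 3.
A valid 3-coloring: color 1: [0, 4, 9, 17, 18]; color 2: [6, 7, 11, 15, 16]; color 3: [2].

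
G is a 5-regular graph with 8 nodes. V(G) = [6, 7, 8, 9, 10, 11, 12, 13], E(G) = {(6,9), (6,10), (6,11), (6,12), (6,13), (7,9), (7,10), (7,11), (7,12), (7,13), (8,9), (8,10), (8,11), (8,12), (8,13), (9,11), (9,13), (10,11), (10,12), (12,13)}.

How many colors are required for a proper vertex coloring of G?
χ(G) = 4

Clique number ω(G) = 3 (lower bound: χ ≥ ω).
Odd cycle [13, 9, 11, 10, 12] needs 3 colors (χ ≥ 3).
Vertex 6 is adjacent to every vertex of [9, 10, 11, 12, 13], which already need 3 colors among themselves, so 6 needs a new color (χ ≥ 4).
The coloring below uses 4 colors, so χ(G) = 4.
A valid 4-coloring: color 1: [10, 13]; color 2: [6, 7, 8]; color 3: [9, 12]; color 4: [11].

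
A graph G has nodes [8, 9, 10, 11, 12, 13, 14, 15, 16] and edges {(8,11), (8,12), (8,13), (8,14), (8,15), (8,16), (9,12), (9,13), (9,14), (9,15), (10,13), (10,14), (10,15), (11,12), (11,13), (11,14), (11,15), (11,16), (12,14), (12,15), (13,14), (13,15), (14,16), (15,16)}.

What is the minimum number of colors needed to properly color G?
Clique number ω(G) = 4 (lower bound: χ ≥ ω).
The clique on [8, 11, 14, 16] has size 4, forcing χ ≥ 4, and the coloring below uses 4 colors, so χ(G) = 4.
A valid 4-coloring: color 1: [14, 15]; color 2: [9, 10, 11]; color 3: [8]; color 4: [12, 13, 16].

χ(G) = 4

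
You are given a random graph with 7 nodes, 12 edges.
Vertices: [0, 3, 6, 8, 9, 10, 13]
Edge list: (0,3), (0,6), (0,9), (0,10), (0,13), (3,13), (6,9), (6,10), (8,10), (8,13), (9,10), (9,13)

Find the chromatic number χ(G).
χ(G) = 4

Clique number ω(G) = 4 (lower bound: χ ≥ ω).
The clique on [0, 6, 9, 10] has size 4, forcing χ ≥ 4, and the coloring below uses 4 colors, so χ(G) = 4.
A valid 4-coloring: color 1: [0, 8]; color 2: [3, 9]; color 3: [10, 13]; color 4: [6].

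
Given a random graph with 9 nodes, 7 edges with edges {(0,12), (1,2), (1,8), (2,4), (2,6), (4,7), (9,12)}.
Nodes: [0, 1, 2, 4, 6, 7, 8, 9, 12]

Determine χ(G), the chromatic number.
χ(G) = 2

Clique number ω(G) = 2 (lower bound: χ ≥ ω).
The graph is bipartite (no odd cycle), so 2 colors suffice: χ(G) = 2.
A valid 2-coloring: color 1: [2, 7, 8, 12]; color 2: [0, 1, 4, 6, 9].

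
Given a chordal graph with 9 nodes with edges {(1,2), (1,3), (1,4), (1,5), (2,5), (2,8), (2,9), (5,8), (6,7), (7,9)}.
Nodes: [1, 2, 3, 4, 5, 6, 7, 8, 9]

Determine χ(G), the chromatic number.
χ(G) = 3

Clique number ω(G) = 3 (lower bound: χ ≥ ω).
The clique on [1, 2, 5] has size 3, forcing χ ≥ 3, and the coloring below uses 3 colors, so χ(G) = 3.
A valid 3-coloring: color 1: [2, 3, 4, 7]; color 2: [1, 6, 8, 9]; color 3: [5].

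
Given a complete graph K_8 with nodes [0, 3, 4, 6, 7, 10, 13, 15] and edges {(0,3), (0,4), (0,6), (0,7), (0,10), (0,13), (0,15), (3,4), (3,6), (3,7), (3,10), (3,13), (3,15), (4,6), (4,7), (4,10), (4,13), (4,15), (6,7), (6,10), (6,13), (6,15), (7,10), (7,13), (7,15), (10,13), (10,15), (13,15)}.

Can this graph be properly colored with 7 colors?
No, G is not 7-colorable

The clique on vertices [0, 3, 4, 6, 7, 10, 13, 15] has size 8 > 7, so it alone needs 8 colors.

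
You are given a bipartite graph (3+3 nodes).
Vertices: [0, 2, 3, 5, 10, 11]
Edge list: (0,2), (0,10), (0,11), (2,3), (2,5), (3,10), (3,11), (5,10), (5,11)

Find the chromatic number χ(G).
χ(G) = 2

Clique number ω(G) = 2 (lower bound: χ ≥ ω).
The graph is bipartite (no odd cycle), so 2 colors suffice: χ(G) = 2.
A valid 2-coloring: color 1: [2, 10, 11]; color 2: [0, 3, 5].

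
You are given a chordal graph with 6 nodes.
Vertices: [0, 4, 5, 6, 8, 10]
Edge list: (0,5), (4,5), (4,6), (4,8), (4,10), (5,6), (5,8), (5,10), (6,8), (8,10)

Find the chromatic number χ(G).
Clique number ω(G) = 4 (lower bound: χ ≥ ω).
The clique on [4, 5, 8, 10] has size 4, forcing χ ≥ 4, and the coloring below uses 4 colors, so χ(G) = 4.
A valid 4-coloring: color 1: [5]; color 2: [0, 8]; color 3: [4]; color 4: [6, 10].

χ(G) = 4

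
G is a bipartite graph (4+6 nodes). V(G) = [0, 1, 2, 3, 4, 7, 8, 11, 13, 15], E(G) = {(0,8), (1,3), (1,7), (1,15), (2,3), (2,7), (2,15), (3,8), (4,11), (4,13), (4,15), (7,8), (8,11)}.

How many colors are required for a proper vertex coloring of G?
Clique number ω(G) = 2 (lower bound: χ ≥ ω).
The graph is bipartite (no odd cycle), so 2 colors suffice: χ(G) = 2.
A valid 2-coloring: color 1: [1, 2, 4, 8]; color 2: [0, 3, 7, 11, 13, 15].

χ(G) = 2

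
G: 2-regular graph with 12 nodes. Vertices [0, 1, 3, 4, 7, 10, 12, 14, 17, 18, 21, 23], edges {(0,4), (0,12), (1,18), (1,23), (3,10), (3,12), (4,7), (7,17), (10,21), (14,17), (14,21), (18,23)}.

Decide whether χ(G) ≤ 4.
Yes, G is 4-colorable

A valid 4-coloring: color 1: [0, 7, 10, 14, 18]; color 2: [1, 3, 4, 17, 21]; color 3: [12, 23].
(χ(G) = 3 ≤ 4.)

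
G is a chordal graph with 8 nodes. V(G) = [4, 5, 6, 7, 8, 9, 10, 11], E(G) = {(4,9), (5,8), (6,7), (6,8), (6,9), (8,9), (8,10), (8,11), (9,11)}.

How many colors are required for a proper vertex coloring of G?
χ(G) = 3

Clique number ω(G) = 3 (lower bound: χ ≥ ω).
The clique on [8, 9, 11] has size 3, forcing χ ≥ 3, and the coloring below uses 3 colors, so χ(G) = 3.
A valid 3-coloring: color 1: [4, 7, 8]; color 2: [5, 9, 10]; color 3: [6, 11].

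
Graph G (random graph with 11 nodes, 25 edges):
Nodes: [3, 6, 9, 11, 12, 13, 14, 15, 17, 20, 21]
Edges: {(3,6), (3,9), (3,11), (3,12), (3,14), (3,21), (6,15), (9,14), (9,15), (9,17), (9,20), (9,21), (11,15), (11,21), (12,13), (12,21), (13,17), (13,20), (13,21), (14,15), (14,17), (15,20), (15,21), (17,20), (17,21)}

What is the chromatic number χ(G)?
χ(G) = 4

Clique number ω(G) = 3 (lower bound: χ ≥ ω).
Odd cycle [9, 17, 13, 12, 3] needs 3 colors (χ ≥ 3).
Vertex 21 is adjacent to every vertex of [3, 9, 12, 13, 17], which already need 3 colors among themselves, so 21 needs a new color (χ ≥ 4).
The coloring below uses 4 colors, so χ(G) = 4.
A valid 4-coloring: color 1: [6, 14, 20, 21]; color 2: [3, 15, 17]; color 3: [9, 11, 13]; color 4: [12].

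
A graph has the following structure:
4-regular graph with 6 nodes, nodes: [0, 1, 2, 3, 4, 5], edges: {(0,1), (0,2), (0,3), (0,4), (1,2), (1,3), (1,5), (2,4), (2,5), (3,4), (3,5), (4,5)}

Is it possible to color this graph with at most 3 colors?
Yes, G is 3-colorable

A valid 3-coloring: color 1: [1, 4]; color 2: [0, 5]; color 3: [2, 3].
(χ(G) = 3 ≤ 3.)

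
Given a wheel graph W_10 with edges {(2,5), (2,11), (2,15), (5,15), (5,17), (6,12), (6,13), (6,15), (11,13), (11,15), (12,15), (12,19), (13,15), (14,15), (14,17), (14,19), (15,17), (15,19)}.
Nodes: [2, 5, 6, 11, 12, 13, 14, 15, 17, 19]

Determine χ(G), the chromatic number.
Clique number ω(G) = 3 (lower bound: χ ≥ ω).
Odd cycle [14, 17, 5, 2, 11, 13, 6, 12, 19] needs 3 colors (χ ≥ 3).
Vertex 15 is adjacent to every vertex of [2, 5, 6, 11, 12, 13, 14, 17, 19], which already need 3 colors among themselves, so 15 needs a new color (χ ≥ 4).
The coloring below uses 4 colors, so χ(G) = 4.
A valid 4-coloring: color 1: [15]; color 2: [5, 11, 12, 14]; color 3: [2, 13, 17, 19]; color 4: [6].

χ(G) = 4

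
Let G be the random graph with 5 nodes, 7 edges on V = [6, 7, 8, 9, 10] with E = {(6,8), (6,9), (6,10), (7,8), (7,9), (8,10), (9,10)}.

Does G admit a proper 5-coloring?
Yes, G is 5-colorable

A valid 5-coloring: color 1: [6, 7]; color 2: [10]; color 3: [8, 9].
(χ(G) = 3 ≤ 5.)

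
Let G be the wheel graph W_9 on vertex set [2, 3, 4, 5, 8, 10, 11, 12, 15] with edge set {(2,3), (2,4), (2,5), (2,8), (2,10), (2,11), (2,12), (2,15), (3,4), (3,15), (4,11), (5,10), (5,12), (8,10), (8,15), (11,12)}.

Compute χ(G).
Clique number ω(G) = 3 (lower bound: χ ≥ ω).
The clique on [2, 3, 4] has size 3, forcing χ ≥ 3, and the coloring below uses 3 colors, so χ(G) = 3.
A valid 3-coloring: color 1: [2]; color 2: [4, 10, 12, 15]; color 3: [3, 5, 8, 11].

χ(G) = 3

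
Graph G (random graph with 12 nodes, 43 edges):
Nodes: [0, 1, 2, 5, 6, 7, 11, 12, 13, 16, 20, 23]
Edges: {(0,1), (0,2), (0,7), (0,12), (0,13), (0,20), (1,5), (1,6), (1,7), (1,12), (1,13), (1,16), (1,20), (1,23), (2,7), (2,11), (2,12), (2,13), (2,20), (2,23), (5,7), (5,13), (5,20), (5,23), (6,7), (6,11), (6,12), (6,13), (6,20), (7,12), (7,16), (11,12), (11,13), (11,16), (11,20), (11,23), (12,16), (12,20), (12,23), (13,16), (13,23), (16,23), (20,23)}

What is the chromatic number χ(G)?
Clique number ω(G) = 5 (lower bound: χ ≥ ω).
The clique on [2, 11, 12, 20, 23] has size 5, forcing χ ≥ 5, and the coloring below uses 5 colors, so χ(G) = 5.
A valid 5-coloring: color 1: [12, 13]; color 2: [1, 11]; color 3: [0, 6, 23]; color 4: [7, 20]; color 5: [2, 5, 16].

χ(G) = 5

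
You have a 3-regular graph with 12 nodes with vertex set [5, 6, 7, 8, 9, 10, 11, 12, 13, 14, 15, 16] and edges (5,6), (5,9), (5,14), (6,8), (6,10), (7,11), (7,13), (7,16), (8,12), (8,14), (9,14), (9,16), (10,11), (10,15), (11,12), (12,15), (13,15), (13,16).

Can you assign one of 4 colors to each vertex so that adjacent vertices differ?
Yes, G is 4-colorable

A valid 4-coloring: color 1: [7, 8, 9, 10]; color 2: [6, 11, 14, 15, 16]; color 3: [5, 12, 13].
(χ(G) = 3 ≤ 4.)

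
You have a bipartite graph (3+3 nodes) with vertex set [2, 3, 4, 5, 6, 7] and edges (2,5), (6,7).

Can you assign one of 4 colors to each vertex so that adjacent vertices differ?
A valid 4-coloring: color 1: [3, 4, 5, 6]; color 2: [2, 7].
(χ(G) = 2 ≤ 4.)

Yes, G is 4-colorable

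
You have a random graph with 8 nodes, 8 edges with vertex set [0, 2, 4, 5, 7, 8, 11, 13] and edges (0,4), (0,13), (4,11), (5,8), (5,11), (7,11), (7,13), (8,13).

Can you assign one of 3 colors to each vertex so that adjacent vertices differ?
A valid 3-coloring: color 1: [2, 11, 13]; color 2: [0, 7, 8]; color 3: [4, 5].
(χ(G) = 3 ≤ 3.)

Yes, G is 3-colorable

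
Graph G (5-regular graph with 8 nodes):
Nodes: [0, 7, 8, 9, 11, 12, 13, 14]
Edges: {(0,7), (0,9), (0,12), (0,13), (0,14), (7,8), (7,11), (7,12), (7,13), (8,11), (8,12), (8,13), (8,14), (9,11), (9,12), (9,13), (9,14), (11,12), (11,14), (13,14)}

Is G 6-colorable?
A valid 6-coloring: color 1: [7, 14]; color 2: [0, 11]; color 3: [12, 13]; color 4: [8, 9].
(χ(G) = 4 ≤ 6.)

Yes, G is 6-colorable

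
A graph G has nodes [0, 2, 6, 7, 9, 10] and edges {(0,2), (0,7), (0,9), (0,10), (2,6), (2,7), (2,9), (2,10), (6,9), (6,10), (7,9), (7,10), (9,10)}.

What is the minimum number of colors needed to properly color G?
χ(G) = 5

Clique number ω(G) = 5 (lower bound: χ ≥ ω).
The clique on [0, 2, 7, 9, 10] has size 5, forcing χ ≥ 5, and the coloring below uses 5 colors, so χ(G) = 5.
A valid 5-coloring: color 1: [10]; color 2: [2]; color 3: [9]; color 4: [0, 6]; color 5: [7].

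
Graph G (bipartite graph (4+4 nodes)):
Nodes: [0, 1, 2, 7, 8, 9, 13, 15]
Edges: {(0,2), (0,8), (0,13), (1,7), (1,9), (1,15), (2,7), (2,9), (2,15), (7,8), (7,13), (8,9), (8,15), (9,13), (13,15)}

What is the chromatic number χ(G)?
χ(G) = 2

Clique number ω(G) = 2 (lower bound: χ ≥ ω).
The graph is bipartite (no odd cycle), so 2 colors suffice: χ(G) = 2.
A valid 2-coloring: color 1: [1, 2, 8, 13]; color 2: [0, 7, 9, 15].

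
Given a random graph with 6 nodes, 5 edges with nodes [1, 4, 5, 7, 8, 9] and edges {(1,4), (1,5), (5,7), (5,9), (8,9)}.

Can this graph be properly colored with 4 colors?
Yes, G is 4-colorable

A valid 4-coloring: color 1: [4, 5, 8]; color 2: [1, 7, 9].
(χ(G) = 2 ≤ 4.)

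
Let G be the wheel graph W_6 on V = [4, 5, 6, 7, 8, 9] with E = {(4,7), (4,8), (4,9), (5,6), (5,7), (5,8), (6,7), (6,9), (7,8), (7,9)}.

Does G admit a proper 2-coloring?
No, G is not 2-colorable

The clique on vertices [4, 7, 8] has size 3 > 2, so it alone needs 3 colors.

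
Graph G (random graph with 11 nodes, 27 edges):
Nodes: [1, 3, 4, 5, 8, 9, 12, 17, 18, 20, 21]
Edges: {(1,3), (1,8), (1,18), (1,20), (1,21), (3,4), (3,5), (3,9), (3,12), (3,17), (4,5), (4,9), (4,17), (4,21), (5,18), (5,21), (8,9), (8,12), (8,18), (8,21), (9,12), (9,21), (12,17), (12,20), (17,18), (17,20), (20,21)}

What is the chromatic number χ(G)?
χ(G) = 4

Clique number ω(G) = 3 (lower bound: χ ≥ ω).
Odd cycle [8, 21, 4, 3, 12] needs 3 colors (χ ≥ 3).
Vertex 9 is adjacent to every vertex of [3, 4, 8, 12, 21], which already need 3 colors among themselves, so 9 needs a new color (χ ≥ 4).
The coloring below uses 4 colors, so χ(G) = 4.
A valid 4-coloring: color 1: [3, 18, 21]; color 2: [1, 4, 12]; color 3: [5, 8, 17]; color 4: [9, 20].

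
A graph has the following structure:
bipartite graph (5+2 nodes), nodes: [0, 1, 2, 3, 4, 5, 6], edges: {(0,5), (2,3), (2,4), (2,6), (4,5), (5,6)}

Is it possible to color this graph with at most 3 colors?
Yes, G is 3-colorable

A valid 3-coloring: color 1: [1, 2, 5]; color 2: [0, 3, 4, 6].
(χ(G) = 2 ≤ 3.)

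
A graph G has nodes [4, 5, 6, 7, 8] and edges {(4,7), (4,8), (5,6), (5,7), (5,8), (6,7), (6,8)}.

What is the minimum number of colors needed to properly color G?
χ(G) = 3

Clique number ω(G) = 3 (lower bound: χ ≥ ω).
The clique on [5, 6, 8] has size 3, forcing χ ≥ 3, and the coloring below uses 3 colors, so χ(G) = 3.
A valid 3-coloring: color 1: [4, 5]; color 2: [6]; color 3: [7, 8].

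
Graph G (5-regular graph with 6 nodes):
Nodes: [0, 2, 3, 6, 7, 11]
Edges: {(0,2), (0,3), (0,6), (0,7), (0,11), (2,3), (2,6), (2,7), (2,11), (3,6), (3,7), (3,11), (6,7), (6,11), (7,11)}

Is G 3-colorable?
No, G is not 3-colorable

The clique on vertices [0, 2, 3, 6, 7, 11] has size 6 > 3, so it alone needs 6 colors.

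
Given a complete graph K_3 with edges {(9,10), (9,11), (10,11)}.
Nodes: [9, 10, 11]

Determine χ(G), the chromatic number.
χ(G) = 3

Clique number ω(G) = 3 (lower bound: χ ≥ ω).
The clique on [9, 10, 11] has size 3, forcing χ ≥ 3, and the coloring below uses 3 colors, so χ(G) = 3.
A valid 3-coloring: color 1: [9]; color 2: [10]; color 3: [11].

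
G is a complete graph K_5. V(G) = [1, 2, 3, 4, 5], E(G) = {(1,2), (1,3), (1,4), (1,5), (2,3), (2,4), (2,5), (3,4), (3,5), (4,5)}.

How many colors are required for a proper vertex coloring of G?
Clique number ω(G) = 5 (lower bound: χ ≥ ω).
The clique on [1, 2, 3, 4, 5] has size 5, forcing χ ≥ 5, and the coloring below uses 5 colors, so χ(G) = 5.
A valid 5-coloring: color 1: [2]; color 2: [4]; color 3: [1]; color 4: [5]; color 5: [3].

χ(G) = 5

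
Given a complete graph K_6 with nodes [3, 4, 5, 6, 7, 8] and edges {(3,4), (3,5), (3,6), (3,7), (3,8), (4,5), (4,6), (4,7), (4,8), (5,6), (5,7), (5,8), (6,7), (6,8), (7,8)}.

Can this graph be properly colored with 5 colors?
The clique on vertices [3, 4, 5, 6, 7, 8] has size 6 > 5, so it alone needs 6 colors.

No, G is not 5-colorable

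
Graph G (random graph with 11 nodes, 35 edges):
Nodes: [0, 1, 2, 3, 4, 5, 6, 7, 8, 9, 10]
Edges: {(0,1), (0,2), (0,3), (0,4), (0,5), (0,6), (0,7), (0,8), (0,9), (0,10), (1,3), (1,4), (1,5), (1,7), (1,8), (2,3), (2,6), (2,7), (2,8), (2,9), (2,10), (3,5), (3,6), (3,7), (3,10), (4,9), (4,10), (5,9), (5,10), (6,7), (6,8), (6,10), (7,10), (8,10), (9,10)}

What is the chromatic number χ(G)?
Clique number ω(G) = 6 (lower bound: χ ≥ ω).
The clique on [0, 2, 3, 6, 7, 10] has size 6, forcing χ ≥ 6, and the coloring below uses 6 colors, so χ(G) = 6.
A valid 6-coloring: color 1: [0]; color 2: [1, 10]; color 3: [3, 8, 9]; color 4: [2, 4, 5]; color 5: [7]; color 6: [6].

χ(G) = 6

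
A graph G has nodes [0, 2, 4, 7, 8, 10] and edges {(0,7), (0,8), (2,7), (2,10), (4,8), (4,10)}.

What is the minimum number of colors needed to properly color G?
Clique number ω(G) = 2 (lower bound: χ ≥ ω).
The graph is bipartite (no odd cycle), so 2 colors suffice: χ(G) = 2.
A valid 2-coloring: color 1: [0, 2, 4]; color 2: [7, 8, 10].

χ(G) = 2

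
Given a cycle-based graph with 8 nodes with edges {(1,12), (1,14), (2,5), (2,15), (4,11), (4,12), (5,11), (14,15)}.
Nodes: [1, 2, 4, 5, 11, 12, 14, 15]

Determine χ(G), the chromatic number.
Clique number ω(G) = 2 (lower bound: χ ≥ ω).
The graph is bipartite (no odd cycle), so 2 colors suffice: χ(G) = 2.
A valid 2-coloring: color 1: [2, 11, 12, 14]; color 2: [1, 4, 5, 15].

χ(G) = 2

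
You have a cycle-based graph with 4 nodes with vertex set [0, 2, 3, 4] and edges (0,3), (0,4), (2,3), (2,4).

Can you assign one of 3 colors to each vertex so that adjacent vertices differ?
Yes, G is 3-colorable

A valid 3-coloring: color 1: [3, 4]; color 2: [0, 2].
(χ(G) = 2 ≤ 3.)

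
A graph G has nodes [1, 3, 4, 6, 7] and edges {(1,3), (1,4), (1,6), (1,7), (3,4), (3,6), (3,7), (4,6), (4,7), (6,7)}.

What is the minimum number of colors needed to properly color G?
Clique number ω(G) = 5 (lower bound: χ ≥ ω).
The clique on [1, 3, 4, 6, 7] has size 5, forcing χ ≥ 5, and the coloring below uses 5 colors, so χ(G) = 5.
A valid 5-coloring: color 1: [6]; color 2: [1]; color 3: [4]; color 4: [7]; color 5: [3].

χ(G) = 5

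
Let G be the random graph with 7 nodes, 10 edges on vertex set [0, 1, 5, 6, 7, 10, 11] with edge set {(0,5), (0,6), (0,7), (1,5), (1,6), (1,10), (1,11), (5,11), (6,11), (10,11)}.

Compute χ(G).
χ(G) = 3

Clique number ω(G) = 3 (lower bound: χ ≥ ω).
The clique on [1, 10, 11] has size 3, forcing χ ≥ 3, and the coloring below uses 3 colors, so χ(G) = 3.
A valid 3-coloring: color 1: [0, 1]; color 2: [7, 11]; color 3: [5, 6, 10].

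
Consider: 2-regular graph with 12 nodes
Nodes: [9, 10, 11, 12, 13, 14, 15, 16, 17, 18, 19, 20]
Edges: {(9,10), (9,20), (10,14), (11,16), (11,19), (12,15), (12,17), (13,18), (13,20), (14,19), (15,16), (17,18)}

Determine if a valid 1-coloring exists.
Edge (9,10) forces its endpoints to differ, so 1 color is not enough.

No, G is not 1-colorable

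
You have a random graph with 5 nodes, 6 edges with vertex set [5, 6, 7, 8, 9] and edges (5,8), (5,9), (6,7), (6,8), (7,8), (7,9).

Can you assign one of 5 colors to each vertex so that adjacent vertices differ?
A valid 5-coloring: color 1: [5, 7]; color 2: [8, 9]; color 3: [6].
(χ(G) = 3 ≤ 5.)

Yes, G is 5-colorable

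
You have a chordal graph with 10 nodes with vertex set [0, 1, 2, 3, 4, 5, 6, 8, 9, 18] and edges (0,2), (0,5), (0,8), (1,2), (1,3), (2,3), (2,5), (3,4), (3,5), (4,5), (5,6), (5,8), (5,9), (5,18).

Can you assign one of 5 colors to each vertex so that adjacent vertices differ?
A valid 5-coloring: color 1: [1, 5]; color 2: [0, 3, 6, 9, 18]; color 3: [2, 4, 8].
(χ(G) = 3 ≤ 5.)

Yes, G is 5-colorable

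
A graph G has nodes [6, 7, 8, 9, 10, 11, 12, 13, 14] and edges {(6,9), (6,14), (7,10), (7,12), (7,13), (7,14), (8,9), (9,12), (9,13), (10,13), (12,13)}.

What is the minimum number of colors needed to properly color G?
Clique number ω(G) = 3 (lower bound: χ ≥ ω).
The clique on [7, 10, 13] has size 3, forcing χ ≥ 3, and the coloring below uses 3 colors, so χ(G) = 3.
A valid 3-coloring: color 1: [7, 9, 11]; color 2: [8, 13, 14]; color 3: [6, 10, 12].

χ(G) = 3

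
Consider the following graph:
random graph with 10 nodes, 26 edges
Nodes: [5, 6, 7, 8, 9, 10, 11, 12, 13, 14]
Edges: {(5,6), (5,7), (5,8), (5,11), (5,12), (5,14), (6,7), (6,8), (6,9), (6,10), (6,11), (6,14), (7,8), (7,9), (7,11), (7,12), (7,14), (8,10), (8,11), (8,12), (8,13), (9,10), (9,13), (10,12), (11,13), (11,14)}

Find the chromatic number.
Clique number ω(G) = 5 (lower bound: χ ≥ ω).
The clique on [5, 6, 7, 8, 11] has size 5, forcing χ ≥ 5, and the coloring below uses 5 colors, so χ(G) = 5.
A valid 5-coloring: color 1: [8, 9, 14]; color 2: [7, 10, 13]; color 3: [6, 12]; color 4: [11]; color 5: [5].

χ(G) = 5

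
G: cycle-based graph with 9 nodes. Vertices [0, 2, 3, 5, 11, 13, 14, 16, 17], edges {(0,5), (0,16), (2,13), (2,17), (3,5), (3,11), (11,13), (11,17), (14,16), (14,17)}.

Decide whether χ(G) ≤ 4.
Yes, G is 4-colorable

A valid 4-coloring: color 1: [5, 13, 16, 17]; color 2: [0, 2, 11, 14]; color 3: [3].
(χ(G) = 3 ≤ 4.)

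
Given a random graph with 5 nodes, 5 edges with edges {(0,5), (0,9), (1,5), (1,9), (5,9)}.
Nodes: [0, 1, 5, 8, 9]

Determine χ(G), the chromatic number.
χ(G) = 3

Clique number ω(G) = 3 (lower bound: χ ≥ ω).
The clique on [0, 5, 9] has size 3, forcing χ ≥ 3, and the coloring below uses 3 colors, so χ(G) = 3.
A valid 3-coloring: color 1: [5, 8]; color 2: [9]; color 3: [0, 1].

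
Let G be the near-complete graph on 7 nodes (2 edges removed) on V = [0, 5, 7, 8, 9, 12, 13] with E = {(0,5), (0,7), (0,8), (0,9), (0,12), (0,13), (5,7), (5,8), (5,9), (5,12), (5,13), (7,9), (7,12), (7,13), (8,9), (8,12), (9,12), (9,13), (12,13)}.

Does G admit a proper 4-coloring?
The clique on vertices [0, 5, 7, 9, 12, 13] has size 6 > 4, so it alone needs 6 colors.

No, G is not 4-colorable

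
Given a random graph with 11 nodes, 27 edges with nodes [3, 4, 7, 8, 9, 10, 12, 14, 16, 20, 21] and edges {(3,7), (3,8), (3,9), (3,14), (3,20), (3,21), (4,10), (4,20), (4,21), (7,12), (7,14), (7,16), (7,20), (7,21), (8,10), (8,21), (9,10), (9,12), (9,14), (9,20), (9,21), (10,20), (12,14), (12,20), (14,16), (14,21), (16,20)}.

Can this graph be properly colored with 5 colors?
A valid 5-coloring: color 1: [20, 21]; color 2: [3, 10, 12, 16]; color 3: [4, 7, 8, 9]; color 4: [14].
(χ(G) = 4 ≤ 5.)

Yes, G is 5-colorable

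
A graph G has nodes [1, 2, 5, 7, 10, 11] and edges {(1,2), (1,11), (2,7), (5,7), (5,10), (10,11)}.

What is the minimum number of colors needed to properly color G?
Clique number ω(G) = 2 (lower bound: χ ≥ ω).
The graph is bipartite (no odd cycle), so 2 colors suffice: χ(G) = 2.
A valid 2-coloring: color 1: [2, 5, 11]; color 2: [1, 7, 10].

χ(G) = 2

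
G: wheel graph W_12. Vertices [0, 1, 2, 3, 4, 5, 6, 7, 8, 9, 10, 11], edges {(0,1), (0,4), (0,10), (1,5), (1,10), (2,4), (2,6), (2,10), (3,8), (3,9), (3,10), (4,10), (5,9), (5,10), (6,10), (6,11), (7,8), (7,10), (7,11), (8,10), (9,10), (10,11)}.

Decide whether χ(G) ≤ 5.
A valid 5-coloring: color 1: [10]; color 2: [0, 2, 3, 5, 11]; color 3: [1, 4, 6, 8, 9]; color 4: [7].
(χ(G) = 4 ≤ 5.)

Yes, G is 5-colorable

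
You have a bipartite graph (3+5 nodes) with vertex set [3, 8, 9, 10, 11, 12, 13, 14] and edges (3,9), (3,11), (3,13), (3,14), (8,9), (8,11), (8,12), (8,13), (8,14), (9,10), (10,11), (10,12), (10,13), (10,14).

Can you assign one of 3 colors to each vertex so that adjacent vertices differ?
A valid 3-coloring: color 1: [3, 8, 10]; color 2: [9, 11, 12, 13, 14].
(χ(G) = 2 ≤ 3.)

Yes, G is 3-colorable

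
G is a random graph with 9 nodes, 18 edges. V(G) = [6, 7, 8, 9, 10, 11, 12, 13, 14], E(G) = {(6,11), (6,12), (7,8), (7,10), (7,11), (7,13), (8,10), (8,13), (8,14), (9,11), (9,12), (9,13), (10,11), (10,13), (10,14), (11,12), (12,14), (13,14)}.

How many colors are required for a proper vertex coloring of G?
χ(G) = 4

Clique number ω(G) = 4 (lower bound: χ ≥ ω).
The clique on [8, 10, 13, 14] has size 4, forcing χ ≥ 4, and the coloring below uses 4 colors, so χ(G) = 4.
A valid 4-coloring: color 1: [11, 13]; color 2: [10, 12]; color 3: [6, 8, 9]; color 4: [7, 14].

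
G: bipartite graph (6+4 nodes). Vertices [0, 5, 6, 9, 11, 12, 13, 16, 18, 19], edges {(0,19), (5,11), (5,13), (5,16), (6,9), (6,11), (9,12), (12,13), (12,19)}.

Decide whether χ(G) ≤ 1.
Edge (0,19) forces its endpoints to differ, so 1 color is not enough.

No, G is not 1-colorable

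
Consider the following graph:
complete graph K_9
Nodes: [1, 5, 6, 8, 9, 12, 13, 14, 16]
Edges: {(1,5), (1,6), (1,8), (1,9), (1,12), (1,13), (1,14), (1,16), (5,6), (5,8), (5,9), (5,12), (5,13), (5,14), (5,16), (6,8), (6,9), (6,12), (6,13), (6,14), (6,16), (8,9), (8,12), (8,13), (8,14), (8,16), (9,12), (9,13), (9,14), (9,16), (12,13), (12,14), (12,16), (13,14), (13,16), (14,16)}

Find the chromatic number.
χ(G) = 9

Clique number ω(G) = 9 (lower bound: χ ≥ ω).
The clique on [1, 5, 6, 8, 9, 12, 13, 14, 16] has size 9, forcing χ ≥ 9, and the coloring below uses 9 colors, so χ(G) = 9.
A valid 9-coloring: color 1: [13]; color 2: [9]; color 3: [6]; color 4: [12]; color 5: [5]; color 6: [16]; color 7: [14]; color 8: [8]; color 9: [1].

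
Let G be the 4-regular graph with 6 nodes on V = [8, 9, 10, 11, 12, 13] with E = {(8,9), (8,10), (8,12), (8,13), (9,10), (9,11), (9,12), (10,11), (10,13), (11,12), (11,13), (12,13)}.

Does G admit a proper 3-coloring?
A valid 3-coloring: color 1: [8, 11]; color 2: [10, 12]; color 3: [9, 13].
(χ(G) = 3 ≤ 3.)

Yes, G is 3-colorable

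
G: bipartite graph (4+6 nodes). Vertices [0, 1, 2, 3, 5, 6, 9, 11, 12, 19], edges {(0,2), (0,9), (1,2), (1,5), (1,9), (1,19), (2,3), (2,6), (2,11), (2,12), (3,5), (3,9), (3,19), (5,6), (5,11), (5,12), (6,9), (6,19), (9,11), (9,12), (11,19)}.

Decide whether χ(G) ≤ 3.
Yes, G is 3-colorable

A valid 3-coloring: color 1: [2, 5, 9, 19]; color 2: [0, 1, 3, 6, 11, 12].
(χ(G) = 2 ≤ 3.)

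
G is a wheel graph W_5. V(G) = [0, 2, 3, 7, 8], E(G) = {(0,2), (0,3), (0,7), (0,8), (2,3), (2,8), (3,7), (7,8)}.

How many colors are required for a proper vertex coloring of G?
Clique number ω(G) = 3 (lower bound: χ ≥ ω).
The clique on [0, 2, 8] has size 3, forcing χ ≥ 3, and the coloring below uses 3 colors, so χ(G) = 3.
A valid 3-coloring: color 1: [0]; color 2: [3, 8]; color 3: [2, 7].

χ(G) = 3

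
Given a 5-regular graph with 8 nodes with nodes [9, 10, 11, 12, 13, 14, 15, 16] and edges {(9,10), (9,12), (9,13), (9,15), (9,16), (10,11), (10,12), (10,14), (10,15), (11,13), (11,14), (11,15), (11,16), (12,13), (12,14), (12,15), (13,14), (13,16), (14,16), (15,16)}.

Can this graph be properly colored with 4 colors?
A valid 4-coloring: color 1: [14, 15]; color 2: [12, 16]; color 3: [10, 13]; color 4: [9, 11].
(χ(G) = 4 ≤ 4.)

Yes, G is 4-colorable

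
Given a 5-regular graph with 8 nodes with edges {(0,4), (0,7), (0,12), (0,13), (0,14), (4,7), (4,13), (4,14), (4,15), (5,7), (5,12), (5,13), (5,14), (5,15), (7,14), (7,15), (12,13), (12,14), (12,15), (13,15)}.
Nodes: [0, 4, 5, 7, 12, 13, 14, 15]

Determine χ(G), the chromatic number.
Clique number ω(G) = 4 (lower bound: χ ≥ ω).
The clique on [0, 4, 7, 14] has size 4, forcing χ ≥ 4, and the coloring below uses 4 colors, so χ(G) = 4.
A valid 4-coloring: color 1: [0, 15]; color 2: [7, 12]; color 3: [13, 14]; color 4: [4, 5].

χ(G) = 4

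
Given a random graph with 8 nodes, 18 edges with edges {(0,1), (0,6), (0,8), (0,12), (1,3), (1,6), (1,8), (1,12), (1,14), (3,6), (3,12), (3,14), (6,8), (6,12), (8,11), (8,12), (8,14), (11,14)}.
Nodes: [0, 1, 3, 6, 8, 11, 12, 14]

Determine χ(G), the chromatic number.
χ(G) = 5

Clique number ω(G) = 5 (lower bound: χ ≥ ω).
The clique on [0, 1, 6, 8, 12] has size 5, forcing χ ≥ 5, and the coloring below uses 5 colors, so χ(G) = 5.
A valid 5-coloring: color 1: [1, 11]; color 2: [3, 8]; color 3: [6, 14]; color 4: [12]; color 5: [0].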